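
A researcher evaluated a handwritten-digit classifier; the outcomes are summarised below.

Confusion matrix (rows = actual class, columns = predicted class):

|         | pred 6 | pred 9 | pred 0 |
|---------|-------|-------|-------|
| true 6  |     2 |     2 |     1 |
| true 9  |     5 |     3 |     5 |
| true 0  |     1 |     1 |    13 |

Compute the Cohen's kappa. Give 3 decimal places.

Observed agreement pₒ = trace/N = 18/33 = 0.5455
Expected agreement pₑ = Σ (rowᵢ·colᵢ)/N² = (5·8 + 13·6 + 15·19)/33² = 0.3701
κ = (pₒ − pₑ)/(1 − pₑ) = (0.5455 − 0.3701)/(1 − 0.3701) = 0.278

0.278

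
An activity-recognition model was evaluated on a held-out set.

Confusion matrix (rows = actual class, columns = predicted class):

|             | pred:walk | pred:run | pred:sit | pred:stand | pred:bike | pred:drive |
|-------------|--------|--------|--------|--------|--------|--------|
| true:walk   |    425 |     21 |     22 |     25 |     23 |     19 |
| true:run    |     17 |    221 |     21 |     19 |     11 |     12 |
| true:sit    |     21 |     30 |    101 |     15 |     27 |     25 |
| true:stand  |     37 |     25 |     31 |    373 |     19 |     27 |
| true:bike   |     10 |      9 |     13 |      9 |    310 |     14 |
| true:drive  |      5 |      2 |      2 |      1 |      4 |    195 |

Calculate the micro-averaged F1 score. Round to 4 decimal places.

Micro-averaging pools counts across classes: ΣTP=1625, ΣFP=516, ΣFN=516.
Micro-F1 score = 2·TP/(2·TP+FP+FN) on pooled counts = 0.7590 (equals overall accuracy in single-label multiclass).

0.7590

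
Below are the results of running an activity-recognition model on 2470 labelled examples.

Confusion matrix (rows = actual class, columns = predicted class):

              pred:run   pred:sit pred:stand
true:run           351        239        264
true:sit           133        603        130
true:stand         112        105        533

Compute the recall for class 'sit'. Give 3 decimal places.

One-vs-rest for 'sit': TP = diagonal; FP = other classes predicted 'sit'; FN = 'sit' predicted as other.
recall = TP/(TP+FN).
sit: TP=603, FN=133+130=263 → 603/866 = 0.6963

0.696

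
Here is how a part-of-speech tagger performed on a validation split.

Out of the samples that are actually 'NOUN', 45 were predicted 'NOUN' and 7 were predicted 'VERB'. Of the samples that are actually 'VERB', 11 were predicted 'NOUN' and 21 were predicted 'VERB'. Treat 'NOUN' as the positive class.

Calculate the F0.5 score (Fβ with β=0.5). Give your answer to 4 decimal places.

0.8152

Fβ = (1+β²)·TP / ((1+β²)·TP + β²·FN + FP), with β²=1/4
= 1.25·45 / (1.25·45 + 0.25·7 + 11) = 0.8152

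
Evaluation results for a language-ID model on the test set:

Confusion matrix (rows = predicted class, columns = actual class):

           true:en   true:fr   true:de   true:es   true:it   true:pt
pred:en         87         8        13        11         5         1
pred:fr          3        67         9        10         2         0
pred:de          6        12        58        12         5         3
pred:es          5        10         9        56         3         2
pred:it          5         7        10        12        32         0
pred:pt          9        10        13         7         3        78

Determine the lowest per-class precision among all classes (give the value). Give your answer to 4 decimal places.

0.4848

Per-class precision (TP/(TP+FP)):
  en: TP=87, FP=8+13+11+5+1=38 → 87/125 = 0.69600
  fr: TP=67, FP=3+9+10+2+0=24 → 67/91 = 0.73626
  de: TP=58, FP=6+12+12+5+3=38 → 58/96 = 0.60417
  es: TP=56, FP=5+10+9+3+2=29 → 56/85 = 0.65882
  it: TP=32, FP=5+7+10+12+0=34 → 32/66 = 0.48485
  pt: TP=78, FP=9+10+13+7+3=42 → 78/120 = 0.65000
Lowest is class 'it' with precision = 0.4848.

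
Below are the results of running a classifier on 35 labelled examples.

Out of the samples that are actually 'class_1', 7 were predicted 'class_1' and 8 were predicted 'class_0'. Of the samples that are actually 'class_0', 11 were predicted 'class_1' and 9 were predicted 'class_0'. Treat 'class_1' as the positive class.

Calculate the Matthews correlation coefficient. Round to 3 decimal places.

-0.083

MCC = (TP·TN − FP·FN) / √((TP+FP)(TP+FN)(TN+FP)(TN+FN))
Numerator = 7·9 − 11·8 = -25
Denominator = √(18·15·20·17) = √91800 = 302.9851
MCC = -25 / 302.9851 = -0.083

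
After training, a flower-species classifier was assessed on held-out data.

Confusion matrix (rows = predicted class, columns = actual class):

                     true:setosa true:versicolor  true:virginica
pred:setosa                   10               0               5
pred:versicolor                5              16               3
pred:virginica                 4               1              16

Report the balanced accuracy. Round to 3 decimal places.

Balanced accuracy = mean of per-class recall.
  setosa: recall = 10/19 = 0.5263
  versicolor: recall = 16/17 = 0.9412
  virginica: recall = 16/24 = 0.6667
Mean = (0.5263 + 0.9412 + 0.6667) / 3 = 0.711

0.711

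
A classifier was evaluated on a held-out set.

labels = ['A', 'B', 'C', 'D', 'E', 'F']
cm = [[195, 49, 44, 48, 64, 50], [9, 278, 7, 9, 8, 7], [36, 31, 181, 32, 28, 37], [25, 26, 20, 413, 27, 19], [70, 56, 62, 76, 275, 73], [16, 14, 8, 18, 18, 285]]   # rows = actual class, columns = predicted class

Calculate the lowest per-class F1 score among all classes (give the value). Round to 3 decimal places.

0.487

Per-class F1 score (2·TP/(2·TP+FP+FN)):
  A: TP=195, FP=9+36+25+70+16=156, FN=49+44+48+64+50=255 → 390/801 = 0.4869
  B: TP=278, FP=49+31+26+56+14=176, FN=9+7+9+8+7=40 → 556/772 = 0.7202
  C: TP=181, FP=44+7+20+62+8=141, FN=36+31+32+28+37=164 → 362/667 = 0.5427
  D: TP=413, FP=48+9+32+76+18=183, FN=25+26+20+27+19=117 → 826/1126 = 0.7336
  E: TP=275, FP=64+8+28+27+18=145, FN=70+56+62+76+73=337 → 550/1032 = 0.5329
  F: TP=285, FP=50+7+37+19+73=186, FN=16+14+8+18+18=74 → 570/830 = 0.6867
Lowest is class 'A' with F1 score = 0.487.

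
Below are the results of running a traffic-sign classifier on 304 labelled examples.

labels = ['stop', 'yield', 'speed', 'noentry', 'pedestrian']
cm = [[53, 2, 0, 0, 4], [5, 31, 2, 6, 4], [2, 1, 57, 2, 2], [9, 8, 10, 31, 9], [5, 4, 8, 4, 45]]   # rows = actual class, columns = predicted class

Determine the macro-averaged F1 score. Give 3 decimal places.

0.704

Per-class F1 score (2·TP/(2·TP+FP+FN)):
  stop: TP=53, FP=5+2+9+5=21, FN=2+0+0+4=6 → 106/133 = 0.7970
  yield: TP=31, FP=2+1+8+4=15, FN=5+2+6+4=17 → 62/94 = 0.6596
  speed: TP=57, FP=0+2+10+8=20, FN=2+1+2+2=7 → 114/141 = 0.8085
  noentry: TP=31, FP=0+6+2+4=12, FN=9+8+10+9=36 → 62/110 = 0.5636
  pedestrian: TP=45, FP=4+4+2+9=19, FN=5+4+8+4=21 → 90/130 = 0.6923
Macro-F1 score = mean = (0.7970 + 0.6596 + 0.8085 + 0.5636 + 0.6923) / 5 = 0.704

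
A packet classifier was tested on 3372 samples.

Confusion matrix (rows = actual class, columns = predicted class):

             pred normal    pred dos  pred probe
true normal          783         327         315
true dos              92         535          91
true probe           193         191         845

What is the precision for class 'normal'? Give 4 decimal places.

Treat 'normal' as positive and all other classes as negative.
precision = TP/(TP+FP).
normal: TP=783, FP=92+193=285 → 783/1068 = 0.73315

0.7331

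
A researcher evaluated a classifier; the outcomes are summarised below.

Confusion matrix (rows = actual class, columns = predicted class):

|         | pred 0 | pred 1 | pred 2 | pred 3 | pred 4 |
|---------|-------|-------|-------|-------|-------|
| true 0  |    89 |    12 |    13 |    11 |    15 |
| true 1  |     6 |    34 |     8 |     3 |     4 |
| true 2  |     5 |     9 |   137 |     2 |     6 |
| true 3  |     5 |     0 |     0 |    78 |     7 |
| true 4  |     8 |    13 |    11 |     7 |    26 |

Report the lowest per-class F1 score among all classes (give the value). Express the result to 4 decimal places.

0.4228

Per-class F1 score (2·TP/(2·TP+FP+FN)):
  0: TP=89, FP=6+5+5+8=24, FN=12+13+11+15=51 → 178/253 = 0.70356
  1: TP=34, FP=12+9+0+13=34, FN=6+8+3+4=21 → 68/123 = 0.55285
  2: TP=137, FP=13+8+0+11=32, FN=5+9+2+6=22 → 274/328 = 0.83537
  3: TP=78, FP=11+3+2+7=23, FN=5+0+0+7=12 → 156/191 = 0.81675
  4: TP=26, FP=15+4+6+7=32, FN=8+13+11+7=39 → 52/123 = 0.42276
Lowest is class '4' with F1 score = 0.4228.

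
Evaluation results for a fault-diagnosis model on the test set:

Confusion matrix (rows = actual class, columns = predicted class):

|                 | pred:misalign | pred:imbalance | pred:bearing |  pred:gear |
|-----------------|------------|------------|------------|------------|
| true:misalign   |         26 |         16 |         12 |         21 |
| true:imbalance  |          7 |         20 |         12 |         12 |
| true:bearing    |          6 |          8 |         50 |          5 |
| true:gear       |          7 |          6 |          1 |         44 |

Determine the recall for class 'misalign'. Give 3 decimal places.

0.347

Treat 'misalign' as positive and all other classes as negative.
recall = TP/(TP+FN).
misalign: TP=26, FN=16+12+21=49 → 26/75 = 0.3467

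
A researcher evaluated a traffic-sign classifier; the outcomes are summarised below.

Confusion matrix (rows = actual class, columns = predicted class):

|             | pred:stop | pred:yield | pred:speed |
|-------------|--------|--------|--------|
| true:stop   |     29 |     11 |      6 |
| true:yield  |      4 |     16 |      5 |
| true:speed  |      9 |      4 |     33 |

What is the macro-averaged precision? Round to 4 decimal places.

0.6522

Per-class precision (TP/(TP+FP)):
  stop: TP=29, FP=4+9=13 → 29/42 = 0.69048
  yield: TP=16, FP=11+4=15 → 16/31 = 0.51613
  speed: TP=33, FP=6+5=11 → 33/44 = 0.75000
Macro-precision = mean = (0.69048 + 0.51613 + 0.75000) / 3 = 0.6522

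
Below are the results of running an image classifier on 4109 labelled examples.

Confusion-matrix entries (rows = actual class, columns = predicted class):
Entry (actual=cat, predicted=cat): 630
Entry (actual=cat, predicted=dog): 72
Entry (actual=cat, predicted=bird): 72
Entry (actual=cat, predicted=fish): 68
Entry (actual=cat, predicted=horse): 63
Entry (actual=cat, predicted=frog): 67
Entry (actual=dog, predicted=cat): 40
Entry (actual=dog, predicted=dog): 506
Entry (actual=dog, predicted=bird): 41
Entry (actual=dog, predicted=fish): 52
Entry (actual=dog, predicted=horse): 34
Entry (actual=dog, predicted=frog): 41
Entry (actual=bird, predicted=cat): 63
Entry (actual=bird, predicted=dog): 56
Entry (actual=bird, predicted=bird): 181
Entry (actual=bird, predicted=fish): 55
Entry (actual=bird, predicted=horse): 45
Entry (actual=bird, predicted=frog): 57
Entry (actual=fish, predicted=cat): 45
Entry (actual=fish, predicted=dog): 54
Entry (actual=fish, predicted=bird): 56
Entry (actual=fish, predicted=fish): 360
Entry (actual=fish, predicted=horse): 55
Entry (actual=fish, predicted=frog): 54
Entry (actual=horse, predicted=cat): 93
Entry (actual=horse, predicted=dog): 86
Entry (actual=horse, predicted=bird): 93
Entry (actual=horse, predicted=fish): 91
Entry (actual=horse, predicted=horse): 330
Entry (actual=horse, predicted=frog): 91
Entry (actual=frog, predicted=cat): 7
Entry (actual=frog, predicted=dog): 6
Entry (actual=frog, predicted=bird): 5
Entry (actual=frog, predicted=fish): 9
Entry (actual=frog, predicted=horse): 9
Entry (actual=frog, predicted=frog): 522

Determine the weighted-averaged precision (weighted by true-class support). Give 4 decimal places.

0.6162

Per-class precision (TP/(TP+FP)):
  cat: TP=630, FP=40+63+45+93+7=248 → 630/878 = 0.71754
  dog: TP=506, FP=72+56+54+86+6=274 → 506/780 = 0.64872
  bird: TP=181, FP=72+41+56+93+5=267 → 181/448 = 0.40402
  fish: TP=360, FP=68+52+55+91+9=275 → 360/635 = 0.56693
  horse: TP=330, FP=63+34+45+55+9=206 → 330/536 = 0.61567
  frog: TP=522, FP=67+41+57+54+91=310 → 522/832 = 0.62740
Weighted-precision = Σ (supportᵢ/N)·precisionᵢ with N=4109: (972/4109)·0.71754 + (714/4109)·0.64872 + (457/4109)·0.40402 + (624/4109)·0.56693 + (784/4109)·0.61567 + (558/4109)·0.62740 = 0.6162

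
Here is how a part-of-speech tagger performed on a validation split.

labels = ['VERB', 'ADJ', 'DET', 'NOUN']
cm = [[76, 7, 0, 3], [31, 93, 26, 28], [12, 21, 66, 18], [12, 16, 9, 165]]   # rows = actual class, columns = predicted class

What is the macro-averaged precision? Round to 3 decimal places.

0.671

Per-class precision (TP/(TP+FP)):
  VERB: TP=76, FP=31+12+12=55 → 76/131 = 0.5802
  ADJ: TP=93, FP=7+21+16=44 → 93/137 = 0.6788
  DET: TP=66, FP=0+26+9=35 → 66/101 = 0.6535
  NOUN: TP=165, FP=3+28+18=49 → 165/214 = 0.7710
Macro-precision = mean = (0.5802 + 0.6788 + 0.6535 + 0.7710) / 4 = 0.671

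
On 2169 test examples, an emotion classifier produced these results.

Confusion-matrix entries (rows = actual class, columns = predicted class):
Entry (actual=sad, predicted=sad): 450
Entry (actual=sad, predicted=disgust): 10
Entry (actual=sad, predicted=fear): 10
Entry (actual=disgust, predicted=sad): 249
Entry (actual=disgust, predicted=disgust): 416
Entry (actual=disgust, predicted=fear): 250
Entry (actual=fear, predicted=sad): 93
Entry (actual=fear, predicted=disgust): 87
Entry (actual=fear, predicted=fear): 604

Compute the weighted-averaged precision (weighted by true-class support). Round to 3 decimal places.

0.718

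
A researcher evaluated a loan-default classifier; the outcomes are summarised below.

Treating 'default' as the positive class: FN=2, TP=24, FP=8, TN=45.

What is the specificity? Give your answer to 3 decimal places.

0.849

Specificity = TN/(TN+FP) = 45/(45+8) = 0.849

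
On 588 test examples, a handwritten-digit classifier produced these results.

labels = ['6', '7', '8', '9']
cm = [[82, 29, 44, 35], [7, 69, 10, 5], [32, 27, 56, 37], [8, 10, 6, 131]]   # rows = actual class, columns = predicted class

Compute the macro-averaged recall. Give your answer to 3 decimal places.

0.601

Per-class recall (TP/(TP+FN)):
  6: TP=82, FN=29+44+35=108 → 82/190 = 0.4316
  7: TP=69, FN=7+10+5=22 → 69/91 = 0.7582
  8: TP=56, FN=32+27+37=96 → 56/152 = 0.3684
  9: TP=131, FN=8+10+6=24 → 131/155 = 0.8452
Macro-recall = mean = (0.4316 + 0.7582 + 0.3684 + 0.8452) / 4 = 0.601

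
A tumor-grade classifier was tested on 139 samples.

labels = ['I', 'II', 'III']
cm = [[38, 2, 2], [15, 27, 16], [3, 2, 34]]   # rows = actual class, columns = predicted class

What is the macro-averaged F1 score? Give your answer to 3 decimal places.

0.710

Per-class F1 score (2·TP/(2·TP+FP+FN)):
  I: TP=38, FP=15+3=18, FN=2+2=4 → 76/98 = 0.7755
  II: TP=27, FP=2+2=4, FN=15+16=31 → 54/89 = 0.6067
  III: TP=34, FP=2+16=18, FN=3+2=5 → 68/91 = 0.7473
Macro-F1 score = mean = (0.7755 + 0.6067 + 0.7473) / 3 = 0.710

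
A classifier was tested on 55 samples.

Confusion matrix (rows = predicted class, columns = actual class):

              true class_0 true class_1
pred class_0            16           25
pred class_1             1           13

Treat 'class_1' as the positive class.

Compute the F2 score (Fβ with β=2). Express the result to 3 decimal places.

0.392

Fβ = (1+β²)·TP / ((1+β²)·TP + β²·FN + FP), with β²=4
= 5·13 / (5·13 + 4·25 + 1) = 0.392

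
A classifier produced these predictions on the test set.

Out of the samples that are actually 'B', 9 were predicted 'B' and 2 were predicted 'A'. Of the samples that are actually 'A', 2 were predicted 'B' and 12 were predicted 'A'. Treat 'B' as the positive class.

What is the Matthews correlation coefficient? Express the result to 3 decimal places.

MCC = (TP·TN − FP·FN) / √((TP+FP)(TP+FN)(TN+FP)(TN+FN))
Numerator = 9·12 − 2·2 = 104
Denominator = √(11·11·14·14) = √23716 = 154.0000
MCC = 104 / 154.0000 = 0.675

0.675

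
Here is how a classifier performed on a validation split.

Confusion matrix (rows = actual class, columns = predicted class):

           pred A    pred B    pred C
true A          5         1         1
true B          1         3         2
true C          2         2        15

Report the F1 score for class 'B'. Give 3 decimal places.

0.500

One-vs-rest for 'B': TP = diagonal; FP = other classes predicted 'B'; FN = 'B' predicted as other.
F1 score = 2·TP/(2·TP+FP+FN).
B: TP=3, FP=1+2=3, FN=1+2=3 → 6/12 = 0.5000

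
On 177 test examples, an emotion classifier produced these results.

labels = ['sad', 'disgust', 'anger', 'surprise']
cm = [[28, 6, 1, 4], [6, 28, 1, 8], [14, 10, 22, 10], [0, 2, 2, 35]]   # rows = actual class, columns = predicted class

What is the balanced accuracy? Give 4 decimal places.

0.6649

Balanced accuracy = mean of per-class recall.
  sad: recall = 28/39 = 0.71795
  disgust: recall = 28/43 = 0.65116
  anger: recall = 22/56 = 0.39286
  surprise: recall = 35/39 = 0.89744
Mean = (0.71795 + 0.65116 + 0.39286 + 0.89744) / 4 = 0.6649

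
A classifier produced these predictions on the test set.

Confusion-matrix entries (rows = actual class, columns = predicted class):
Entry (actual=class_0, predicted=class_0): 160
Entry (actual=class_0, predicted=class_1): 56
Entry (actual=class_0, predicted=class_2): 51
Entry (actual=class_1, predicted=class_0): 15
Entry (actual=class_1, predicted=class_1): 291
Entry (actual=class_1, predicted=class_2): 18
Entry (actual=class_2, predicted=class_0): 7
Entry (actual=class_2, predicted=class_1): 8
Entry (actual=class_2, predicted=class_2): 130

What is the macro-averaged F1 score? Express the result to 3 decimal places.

Per-class F1 score (2·TP/(2·TP+FP+FN)):
  class_0: TP=160, FP=15+7=22, FN=56+51=107 → 320/449 = 0.7127
  class_1: TP=291, FP=56+8=64, FN=15+18=33 → 582/679 = 0.8571
  class_2: TP=130, FP=51+18=69, FN=7+8=15 → 260/344 = 0.7558
Macro-F1 score = mean = (0.7127 + 0.8571 + 0.7558) / 3 = 0.775

0.775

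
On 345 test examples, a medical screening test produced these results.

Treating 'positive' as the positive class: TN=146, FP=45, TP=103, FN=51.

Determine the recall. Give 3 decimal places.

0.669

Recall = TP/(TP+FN) = 103/(103+51) = 103/154 = 0.669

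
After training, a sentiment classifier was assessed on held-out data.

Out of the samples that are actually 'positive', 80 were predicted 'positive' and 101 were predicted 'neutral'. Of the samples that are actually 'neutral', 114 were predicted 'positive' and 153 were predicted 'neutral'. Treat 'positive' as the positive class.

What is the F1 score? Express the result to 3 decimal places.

Precision = TP/(TP+FP) = 80/194 = 0.4124
Recall = TP/(TP+FN) = 80/181 = 0.4420
F1 = 2·TP/(2·TP+FP+FN) = 160/375 = 0.427

0.427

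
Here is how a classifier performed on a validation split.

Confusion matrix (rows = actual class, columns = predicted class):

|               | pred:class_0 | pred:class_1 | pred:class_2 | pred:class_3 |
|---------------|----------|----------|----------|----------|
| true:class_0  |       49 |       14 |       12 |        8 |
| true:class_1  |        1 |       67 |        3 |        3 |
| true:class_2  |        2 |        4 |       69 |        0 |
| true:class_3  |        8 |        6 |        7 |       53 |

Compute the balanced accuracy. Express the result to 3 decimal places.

0.783

Balanced accuracy = mean of per-class recall.
  class_0: recall = 49/83 = 0.5904
  class_1: recall = 67/74 = 0.9054
  class_2: recall = 69/75 = 0.9200
  class_3: recall = 53/74 = 0.7162
Mean = (0.5904 + 0.9054 + 0.9200 + 0.7162) / 4 = 0.783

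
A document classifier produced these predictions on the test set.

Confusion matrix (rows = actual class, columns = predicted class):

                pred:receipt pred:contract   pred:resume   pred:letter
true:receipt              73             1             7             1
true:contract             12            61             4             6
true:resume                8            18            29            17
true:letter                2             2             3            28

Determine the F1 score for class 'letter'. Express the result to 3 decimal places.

0.644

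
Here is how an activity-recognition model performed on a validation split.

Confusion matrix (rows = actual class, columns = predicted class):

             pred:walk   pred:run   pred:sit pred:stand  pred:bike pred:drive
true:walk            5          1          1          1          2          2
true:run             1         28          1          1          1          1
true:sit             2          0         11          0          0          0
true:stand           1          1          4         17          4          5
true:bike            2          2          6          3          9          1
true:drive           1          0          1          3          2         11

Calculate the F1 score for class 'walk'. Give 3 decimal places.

0.417

Treat 'walk' as positive and all other classes as negative.
F1 score = 2·TP/(2·TP+FP+FN).
walk: TP=5, FP=1+2+1+2+1=7, FN=1+1+1+2+2=7 → 10/24 = 0.4167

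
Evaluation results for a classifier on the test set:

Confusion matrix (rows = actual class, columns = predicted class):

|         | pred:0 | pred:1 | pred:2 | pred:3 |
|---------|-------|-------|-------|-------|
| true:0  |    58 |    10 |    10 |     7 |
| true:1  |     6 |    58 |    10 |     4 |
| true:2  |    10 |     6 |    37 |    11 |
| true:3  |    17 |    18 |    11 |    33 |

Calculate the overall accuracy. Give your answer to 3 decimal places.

Accuracy = trace / total = (58+58+37+33=186) / 306 = 186/306 = 0.608

0.608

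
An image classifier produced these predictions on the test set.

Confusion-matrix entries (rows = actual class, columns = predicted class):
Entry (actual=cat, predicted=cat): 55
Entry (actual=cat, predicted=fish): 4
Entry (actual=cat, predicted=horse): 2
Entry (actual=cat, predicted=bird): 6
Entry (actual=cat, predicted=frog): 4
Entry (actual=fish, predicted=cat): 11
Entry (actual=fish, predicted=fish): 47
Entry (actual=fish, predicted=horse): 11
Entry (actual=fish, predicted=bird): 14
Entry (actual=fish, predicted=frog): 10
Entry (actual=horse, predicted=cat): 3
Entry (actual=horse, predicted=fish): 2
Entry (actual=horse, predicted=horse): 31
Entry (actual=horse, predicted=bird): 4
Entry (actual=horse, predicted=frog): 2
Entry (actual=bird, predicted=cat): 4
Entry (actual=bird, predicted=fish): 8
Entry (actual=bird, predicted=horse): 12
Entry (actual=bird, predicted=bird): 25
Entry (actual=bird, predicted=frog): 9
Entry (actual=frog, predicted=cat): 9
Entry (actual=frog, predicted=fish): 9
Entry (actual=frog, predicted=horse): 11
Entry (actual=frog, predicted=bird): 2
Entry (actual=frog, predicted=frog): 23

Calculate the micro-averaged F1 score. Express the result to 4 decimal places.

Micro-averaging pools counts across classes: ΣTP=181, ΣFP=137, ΣFN=137.
Micro-F1 score = 2·TP/(2·TP+FP+FN) on pooled counts = 0.5692 (equals overall accuracy in single-label multiclass).

0.5692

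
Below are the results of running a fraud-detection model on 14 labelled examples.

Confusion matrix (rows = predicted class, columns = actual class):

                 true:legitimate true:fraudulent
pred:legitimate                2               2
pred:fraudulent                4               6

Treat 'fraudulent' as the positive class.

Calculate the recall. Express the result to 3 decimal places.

0.750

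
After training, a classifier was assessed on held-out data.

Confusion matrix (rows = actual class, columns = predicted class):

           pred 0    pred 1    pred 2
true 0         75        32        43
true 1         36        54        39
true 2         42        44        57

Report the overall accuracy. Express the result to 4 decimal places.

Accuracy = trace / total = (75+54+57=186) / 422 = 186/422 = 0.4408

0.4408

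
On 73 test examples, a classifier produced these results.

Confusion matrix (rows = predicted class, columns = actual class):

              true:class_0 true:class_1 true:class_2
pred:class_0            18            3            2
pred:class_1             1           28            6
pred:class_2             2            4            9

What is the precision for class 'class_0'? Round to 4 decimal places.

Take TP from the diagonal, FP from the rest of the 'class_0' prediction marginal, FN from the rest of the 'class_0' actual marginal.
precision = TP/(TP+FP).
class_0: TP=18, FP=3+2=5 → 18/23 = 0.78261

0.7826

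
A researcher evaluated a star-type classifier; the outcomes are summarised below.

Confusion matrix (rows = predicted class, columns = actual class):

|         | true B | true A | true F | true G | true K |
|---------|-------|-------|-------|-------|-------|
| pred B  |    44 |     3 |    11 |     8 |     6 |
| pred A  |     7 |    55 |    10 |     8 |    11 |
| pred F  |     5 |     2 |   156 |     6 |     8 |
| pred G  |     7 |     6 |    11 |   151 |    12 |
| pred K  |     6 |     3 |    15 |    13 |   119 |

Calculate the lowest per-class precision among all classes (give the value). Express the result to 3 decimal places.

Per-class precision (TP/(TP+FP)):
  B: TP=44, FP=3+11+8+6=28 → 44/72 = 0.6111
  A: TP=55, FP=7+10+8+11=36 → 55/91 = 0.6044
  F: TP=156, FP=5+2+6+8=21 → 156/177 = 0.8814
  G: TP=151, FP=7+6+11+12=36 → 151/187 = 0.8075
  K: TP=119, FP=6+3+15+13=37 → 119/156 = 0.7628
Lowest is class 'A' with precision = 0.604.

0.604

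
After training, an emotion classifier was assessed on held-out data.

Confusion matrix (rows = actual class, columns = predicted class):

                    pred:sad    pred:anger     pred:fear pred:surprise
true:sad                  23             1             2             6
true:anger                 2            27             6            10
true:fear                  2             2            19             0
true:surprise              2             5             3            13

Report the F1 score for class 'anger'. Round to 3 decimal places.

Take TP from the diagonal, FP from the rest of the 'anger' prediction marginal, FN from the rest of the 'anger' actual marginal.
F1 score = 2·TP/(2·TP+FP+FN).
anger: TP=27, FP=1+2+5=8, FN=2+6+10=18 → 54/80 = 0.6750

0.675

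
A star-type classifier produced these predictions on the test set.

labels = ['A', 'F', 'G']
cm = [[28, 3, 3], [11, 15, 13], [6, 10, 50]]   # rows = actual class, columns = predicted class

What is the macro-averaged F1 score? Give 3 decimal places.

0.638

Per-class F1 score (2·TP/(2·TP+FP+FN)):
  A: TP=28, FP=11+6=17, FN=3+3=6 → 56/79 = 0.7089
  F: TP=15, FP=3+10=13, FN=11+13=24 → 30/67 = 0.4478
  G: TP=50, FP=3+13=16, FN=6+10=16 → 100/132 = 0.7576
Macro-F1 score = mean = (0.7089 + 0.4478 + 0.7576) / 3 = 0.638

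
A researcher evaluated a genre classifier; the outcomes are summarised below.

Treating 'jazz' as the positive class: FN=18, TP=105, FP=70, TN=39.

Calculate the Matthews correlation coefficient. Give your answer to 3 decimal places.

0.245

MCC = (TP·TN − FP·FN) / √((TP+FP)(TP+FN)(TN+FP)(TN+FN))
Numerator = 105·39 − 70·18 = 2835
Denominator = √(175·123·109·57) = √133734825 = 11564.3774
MCC = 2835 / 11564.3774 = 0.245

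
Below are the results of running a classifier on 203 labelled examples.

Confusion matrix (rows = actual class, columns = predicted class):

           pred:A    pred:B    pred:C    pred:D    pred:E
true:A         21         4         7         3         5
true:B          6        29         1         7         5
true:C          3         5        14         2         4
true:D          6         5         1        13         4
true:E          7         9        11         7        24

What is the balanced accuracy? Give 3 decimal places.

0.498

Balanced accuracy = mean of per-class recall.
  A: recall = 21/40 = 0.5250
  B: recall = 29/48 = 0.6042
  C: recall = 14/28 = 0.5000
  D: recall = 13/29 = 0.4483
  E: recall = 24/58 = 0.4138
Mean = (0.5250 + 0.6042 + 0.5000 + 0.4483 + 0.4138) / 5 = 0.498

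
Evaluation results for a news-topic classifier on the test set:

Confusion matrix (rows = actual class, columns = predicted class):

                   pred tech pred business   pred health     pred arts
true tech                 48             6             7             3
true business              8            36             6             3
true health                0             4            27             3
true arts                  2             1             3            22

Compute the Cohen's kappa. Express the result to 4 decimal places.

0.6497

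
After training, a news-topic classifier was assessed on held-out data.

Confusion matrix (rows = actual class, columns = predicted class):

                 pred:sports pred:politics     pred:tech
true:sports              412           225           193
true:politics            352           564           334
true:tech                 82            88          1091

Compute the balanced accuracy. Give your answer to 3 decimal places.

0.604

Balanced accuracy = mean of per-class recall.
  sports: recall = 412/830 = 0.4964
  politics: recall = 564/1250 = 0.4512
  tech: recall = 1091/1261 = 0.8652
Mean = (0.4964 + 0.4512 + 0.8652) / 3 = 0.604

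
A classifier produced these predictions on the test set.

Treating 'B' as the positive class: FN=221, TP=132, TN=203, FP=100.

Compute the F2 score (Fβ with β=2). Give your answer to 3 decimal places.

0.401

Fβ = (1+β²)·TP / ((1+β²)·TP + β²·FN + FP), with β²=4
= 5·132 / (5·132 + 4·221 + 100) = 0.401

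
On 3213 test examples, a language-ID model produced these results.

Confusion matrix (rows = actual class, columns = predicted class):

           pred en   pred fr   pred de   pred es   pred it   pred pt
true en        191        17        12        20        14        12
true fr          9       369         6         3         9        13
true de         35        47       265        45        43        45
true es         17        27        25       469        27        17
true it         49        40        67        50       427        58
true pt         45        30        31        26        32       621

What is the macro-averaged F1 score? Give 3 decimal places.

0.714

Per-class F1 score (2·TP/(2·TP+FP+FN)):
  en: TP=191, FP=9+35+17+49+45=155, FN=17+12+20+14+12=75 → 382/612 = 0.6242
  fr: TP=369, FP=17+47+27+40+30=161, FN=9+6+3+9+13=40 → 738/939 = 0.7859
  de: TP=265, FP=12+6+25+67+31=141, FN=35+47+45+43+45=215 → 530/886 = 0.5982
  es: TP=469, FP=20+3+45+50+26=144, FN=17+27+25+27+17=113 → 938/1195 = 0.7849
  it: TP=427, FP=14+9+43+27+32=125, FN=49+40+67+50+58=264 → 854/1243 = 0.6870
  pt: TP=621, FP=12+13+45+17+58=145, FN=45+30+31+26+32=164 → 1242/1551 = 0.8008
Macro-F1 score = mean = (0.6242 + 0.7859 + 0.5982 + 0.7849 + 0.6870 + 0.8008) / 6 = 0.714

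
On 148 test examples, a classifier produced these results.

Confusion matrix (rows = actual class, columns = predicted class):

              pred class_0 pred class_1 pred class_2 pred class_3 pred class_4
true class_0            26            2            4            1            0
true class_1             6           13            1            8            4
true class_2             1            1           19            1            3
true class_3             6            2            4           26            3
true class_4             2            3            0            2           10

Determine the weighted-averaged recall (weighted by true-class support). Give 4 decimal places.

Per-class recall (TP/(TP+FN)):
  class_0: TP=26, FN=2+4+1+0=7 → 26/33 = 0.78788
  class_1: TP=13, FN=6+1+8+4=19 → 13/32 = 0.40625
  class_2: TP=19, FN=1+1+1+3=6 → 19/25 = 0.76000
  class_3: TP=26, FN=6+2+4+3=15 → 26/41 = 0.63415
  class_4: TP=10, FN=2+3+0+2=7 → 10/17 = 0.58824
Weighted-recall = Σ (supportᵢ/N)·recallᵢ with N=148: (33/148)·0.78788 + (32/148)·0.40625 + (25/148)·0.76000 + (41/148)·0.63415 + (17/148)·0.58824 = 0.6351

0.6351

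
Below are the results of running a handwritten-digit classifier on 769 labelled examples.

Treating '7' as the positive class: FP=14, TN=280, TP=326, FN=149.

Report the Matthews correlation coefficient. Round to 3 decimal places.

0.625

MCC = (TP·TN − FP·FN) / √((TP+FP)(TP+FN)(TN+FP)(TN+FN))
Numerator = 326·280 − 14·149 = 89194
Denominator = √(340·475·294·429) = √20369349000 = 142721.2283
MCC = 89194 / 142721.2283 = 0.625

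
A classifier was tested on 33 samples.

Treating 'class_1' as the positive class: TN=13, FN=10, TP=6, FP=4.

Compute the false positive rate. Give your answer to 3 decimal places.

0.235

FPR = FP/(FP+TN) = 4/(4+13) = 0.235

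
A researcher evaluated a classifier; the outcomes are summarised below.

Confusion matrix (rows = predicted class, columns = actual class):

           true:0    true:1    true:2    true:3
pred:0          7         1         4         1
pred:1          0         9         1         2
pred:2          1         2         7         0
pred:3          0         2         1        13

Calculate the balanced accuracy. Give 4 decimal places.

0.7172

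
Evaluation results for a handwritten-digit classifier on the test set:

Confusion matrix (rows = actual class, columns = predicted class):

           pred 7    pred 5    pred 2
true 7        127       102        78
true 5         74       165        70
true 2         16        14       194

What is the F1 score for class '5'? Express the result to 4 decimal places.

Treat '5' as positive and all other classes as negative.
F1 score = 2·TP/(2·TP+FP+FN).
5: TP=165, FP=102+14=116, FN=74+70=144 → 330/590 = 0.55932

0.5593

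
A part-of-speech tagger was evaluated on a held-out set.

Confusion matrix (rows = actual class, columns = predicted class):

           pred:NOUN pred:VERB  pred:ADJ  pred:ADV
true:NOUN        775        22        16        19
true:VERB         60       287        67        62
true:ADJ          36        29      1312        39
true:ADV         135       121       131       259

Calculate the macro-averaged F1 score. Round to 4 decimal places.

0.7136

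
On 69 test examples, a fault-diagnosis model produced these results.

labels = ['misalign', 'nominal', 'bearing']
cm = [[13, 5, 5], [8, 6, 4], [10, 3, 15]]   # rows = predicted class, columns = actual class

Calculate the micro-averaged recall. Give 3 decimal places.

0.493

Micro-averaging pools counts across classes: ΣTP=34, ΣFP=35, ΣFN=35.
Micro-recall = TP/(TP+FN) on pooled counts = 0.493 (equals overall accuracy in single-label multiclass).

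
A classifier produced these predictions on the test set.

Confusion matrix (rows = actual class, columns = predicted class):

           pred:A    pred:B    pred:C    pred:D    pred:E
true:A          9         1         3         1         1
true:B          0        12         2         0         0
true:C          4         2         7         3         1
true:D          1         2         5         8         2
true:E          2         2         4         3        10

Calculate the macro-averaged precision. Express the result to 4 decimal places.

Per-class precision (TP/(TP+FP)):
  A: TP=9, FP=0+4+1+2=7 → 9/16 = 0.56250
  B: TP=12, FP=1+2+2+2=7 → 12/19 = 0.63158
  C: TP=7, FP=3+2+5+4=14 → 7/21 = 0.33333
  D: TP=8, FP=1+0+3+3=7 → 8/15 = 0.53333
  E: TP=10, FP=1+0+1+2=4 → 10/14 = 0.71429
Macro-precision = mean = (0.56250 + 0.63158 + 0.33333 + 0.53333 + 0.71429) / 5 = 0.5550

0.5550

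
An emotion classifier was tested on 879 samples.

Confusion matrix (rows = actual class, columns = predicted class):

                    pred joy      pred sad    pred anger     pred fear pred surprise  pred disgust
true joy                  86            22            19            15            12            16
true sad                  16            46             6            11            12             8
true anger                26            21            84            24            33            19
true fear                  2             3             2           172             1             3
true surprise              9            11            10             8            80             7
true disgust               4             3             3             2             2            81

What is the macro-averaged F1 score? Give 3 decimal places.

0.608

Per-class F1 score (2·TP/(2·TP+FP+FN)):
  joy: TP=86, FP=16+26+2+9+4=57, FN=22+19+15+12+16=84 → 172/313 = 0.5495
  sad: TP=46, FP=22+21+3+11+3=60, FN=16+6+11+12+8=53 → 92/205 = 0.4488
  anger: TP=84, FP=19+6+2+10+3=40, FN=26+21+24+33+19=123 → 168/331 = 0.5076
  fear: TP=172, FP=15+11+24+8+2=60, FN=2+3+2+1+3=11 → 344/415 = 0.8289
  surprise: TP=80, FP=12+12+33+1+2=60, FN=9+11+10+8+7=45 → 160/265 = 0.6038
  disgust: TP=81, FP=16+8+19+3+7=53, FN=4+3+3+2+2=14 → 162/229 = 0.7074
Macro-F1 score = mean = (0.5495 + 0.4488 + 0.5076 + 0.8289 + 0.6038 + 0.7074) / 6 = 0.608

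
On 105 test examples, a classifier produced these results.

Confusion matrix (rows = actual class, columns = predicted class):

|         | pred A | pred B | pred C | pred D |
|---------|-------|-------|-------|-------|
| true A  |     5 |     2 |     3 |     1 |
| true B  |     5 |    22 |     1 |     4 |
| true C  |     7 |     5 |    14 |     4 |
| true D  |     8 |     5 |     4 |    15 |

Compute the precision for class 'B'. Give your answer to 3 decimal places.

precision = TP/(TP+FP).
B: TP=22, FP=2+5+5=12 → 22/34 = 0.6471

0.647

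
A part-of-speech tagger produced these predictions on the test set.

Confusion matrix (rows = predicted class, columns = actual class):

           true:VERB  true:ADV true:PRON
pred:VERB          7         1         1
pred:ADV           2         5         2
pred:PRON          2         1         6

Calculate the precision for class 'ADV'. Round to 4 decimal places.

precision = TP/(TP+FP).
ADV: TP=5, FP=2+2=4 → 5/9 = 0.55556

0.5556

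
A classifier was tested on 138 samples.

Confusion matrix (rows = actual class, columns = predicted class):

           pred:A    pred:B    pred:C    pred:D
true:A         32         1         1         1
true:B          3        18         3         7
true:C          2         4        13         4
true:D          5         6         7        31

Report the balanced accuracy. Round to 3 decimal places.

0.673

Balanced accuracy = mean of per-class recall.
  A: recall = 32/35 = 0.9143
  B: recall = 18/31 = 0.5806
  C: recall = 13/23 = 0.5652
  D: recall = 31/49 = 0.6327
Mean = (0.9143 + 0.5806 + 0.5652 + 0.6327) / 4 = 0.673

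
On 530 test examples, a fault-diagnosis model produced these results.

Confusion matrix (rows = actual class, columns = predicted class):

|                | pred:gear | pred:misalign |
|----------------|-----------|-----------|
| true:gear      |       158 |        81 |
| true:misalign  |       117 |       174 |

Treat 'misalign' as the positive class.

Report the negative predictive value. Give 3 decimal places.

NPV = TN/(TN+FN) = 158/(158+117) = 0.575

0.575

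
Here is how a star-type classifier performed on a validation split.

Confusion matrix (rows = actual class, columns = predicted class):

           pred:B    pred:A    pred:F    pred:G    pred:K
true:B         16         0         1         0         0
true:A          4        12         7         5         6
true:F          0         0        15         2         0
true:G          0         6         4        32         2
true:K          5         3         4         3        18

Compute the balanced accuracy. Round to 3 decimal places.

Balanced accuracy = mean of per-class recall.
  B: recall = 16/17 = 0.9412
  A: recall = 12/34 = 0.3529
  F: recall = 15/17 = 0.8824
  G: recall = 32/44 = 0.7273
  K: recall = 18/33 = 0.5455
Mean = (0.9412 + 0.3529 + 0.8824 + 0.7273 + 0.5455) / 5 = 0.690

0.690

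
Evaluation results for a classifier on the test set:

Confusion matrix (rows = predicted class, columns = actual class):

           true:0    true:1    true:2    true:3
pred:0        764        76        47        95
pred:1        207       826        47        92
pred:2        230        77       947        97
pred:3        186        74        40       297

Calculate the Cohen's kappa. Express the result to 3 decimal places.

0.581

Observed agreement pₒ = trace/N = 2834/4102 = 0.6909
Expected agreement pₑ = Σ (rowᵢ·colᵢ)/N² = (1387·982 + 1053·1172 + 1081·1351 + 581·597)/4102² = 0.2617
κ = (pₒ − pₑ)/(1 − pₑ) = (0.6909 − 0.2617)/(1 − 0.2617) = 0.581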